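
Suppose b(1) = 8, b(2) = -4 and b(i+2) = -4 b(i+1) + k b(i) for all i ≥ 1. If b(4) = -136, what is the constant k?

2

b(3) = 16 + 8k
b(4) = -64 - 36k
So -64 - 36k = -136, giving k = 2.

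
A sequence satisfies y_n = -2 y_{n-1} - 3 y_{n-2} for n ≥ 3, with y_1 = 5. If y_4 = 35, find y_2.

5

Let y_2 = x.
y_3 = -15 - 2x
y_4 = 30 + x
So 30 + x = 35, giving x = 5.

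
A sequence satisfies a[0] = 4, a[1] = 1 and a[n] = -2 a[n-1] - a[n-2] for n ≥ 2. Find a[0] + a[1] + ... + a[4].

a[2] = -2(1) - 4 = -6
a[3] = -2(-6) - 1 = 11
a[4] = -2(11) - (-6) = -16
Sum = 4 + 1 + (-6) + 11 + (-16) = -6

-6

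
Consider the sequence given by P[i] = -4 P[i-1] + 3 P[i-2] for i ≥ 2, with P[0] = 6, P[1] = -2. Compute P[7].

P[2] = -4·(-2) + 3·6 = 26
P[3] = -4·26 + 3·(-2) = -110
P[4] = -4·(-110) + 3·26 = 518
P[5] = -4·518 + 3·(-110) = -2402
P[6] = -4·(-2402) + 3·518 = 11162
P[7] = -4·11162 + 3·(-2402) = -51854

-51854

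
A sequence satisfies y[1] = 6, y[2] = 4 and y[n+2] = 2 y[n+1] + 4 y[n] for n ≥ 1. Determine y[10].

y[3] = 2·4 + 4·6 = 32
y[4] = 2·32 + 4·4 = 80
y[5] = 2·80 + 4·32 = 288
y[6] = 2·288 + 4·80 = 896
y[7] = 2·896 + 4·288 = 2944
y[8] = 2·2944 + 4·896 = 9472
y[9] = 2·9472 + 4·2944 = 30720
y[10] = 2·30720 + 4·9472 = 99328

99328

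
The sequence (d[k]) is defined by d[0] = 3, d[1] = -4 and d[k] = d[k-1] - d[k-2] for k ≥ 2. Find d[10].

4

d[2] = (-4) - 3 = -7
d[3] = (-7) - (-4) = -3
d[4] = (-3) - (-7) = 4
d[5] = 4 - (-3) = 7
d[6] = 7 - 4 = 3
d[7] = 3 - 7 = -4
d[8] = (-4) - 3 = -7
d[9] = (-7) - (-4) = -3
d[10] = (-3) - (-7) = 4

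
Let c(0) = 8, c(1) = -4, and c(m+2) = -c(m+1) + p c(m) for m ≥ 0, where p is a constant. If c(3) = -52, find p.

c(2) = 4 + 8p
c(3) = -4 - 12p
So -4 - 12p = -52, giving p = 4.

4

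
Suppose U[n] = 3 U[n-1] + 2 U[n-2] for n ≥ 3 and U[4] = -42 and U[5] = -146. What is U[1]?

Rearranging, U[n-2] = (U[n] - 3 U[n-1]) / 2.
U[3] = (-146 - 3·(-42)) / 2 = -20/2 = -10
U[2] = (-42 - 3·(-10)) / 2 = -12/2 = -6
U[1] = (-10 - 3·(-6)) / 2 = 8/2 = 4

4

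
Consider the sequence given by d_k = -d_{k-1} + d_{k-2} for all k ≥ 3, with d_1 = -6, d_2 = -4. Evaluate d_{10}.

-10

d_3 = -(-4) + (-6) = -2
d_4 = -(-2) + (-4) = -2
d_5 = -(-2) + (-2) = 0
d_6 = -0 + (-2) = -2
d_7 = -(-2) + 0 = 2
d_8 = -2 + (-2) = -4
d_9 = -(-4) + 2 = 6
d_{10} = -6 + (-4) = -10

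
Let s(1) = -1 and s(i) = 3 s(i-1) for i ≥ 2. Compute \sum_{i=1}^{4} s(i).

s(2) = 3·(-1) = -3
s(3) = 3·(-3) = -9
s(4) = 3·(-9) = -27
Sum = (-1) + (-3) + (-9) + (-27) = -40

-40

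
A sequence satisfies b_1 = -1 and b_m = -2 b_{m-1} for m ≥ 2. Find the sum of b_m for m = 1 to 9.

b_2 = -2(-1) = 2
b_3 = -2(2) = -4
b_4 = -2(-4) = 8
b_5 = -2(8) = -16
b_6 = -2(-16) = 32
b_7 = -2(32) = -64
b_8 = -2(-64) = 128
b_9 = -2(128) = -256
Sum = (-1) + 2 + (-4) + 8 + (-16) + 32 + (-64) + 128 + (-256) = -171

-171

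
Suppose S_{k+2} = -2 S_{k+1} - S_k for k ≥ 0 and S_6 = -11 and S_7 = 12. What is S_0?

-5

Rearranging, S_{k-2} = -(S_k + 2 S_{k-1}).
S_5 = -(12 + 2(-11)) = 10
S_4 = -(-11 + 2(10)) = -9
S_3 = -(10 + 2(-9)) = 8
S_2 = -(-9 + 2(8)) = -7
S_1 = -(8 + 2(-7)) = 6
S_0 = -(-7 + 2(6)) = -5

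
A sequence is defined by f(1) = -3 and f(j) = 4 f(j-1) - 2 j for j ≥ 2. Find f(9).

-298546

f(2) = 4*(-3) - 4 = -16
f(3) = 4*(-16) - 6 = -70
f(4) = 4*(-70) - 8 = -288
f(5) = 4*(-288) - 10 = -1162
f(6) = 4*(-1162) - 12 = -4660
f(7) = 4*(-4660) - 14 = -18654
f(8) = 4*(-18654) - 16 = -74632
f(9) = 4*(-74632) - 18 = -298546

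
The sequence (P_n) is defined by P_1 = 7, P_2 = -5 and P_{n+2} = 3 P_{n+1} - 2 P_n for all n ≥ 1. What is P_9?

-3053

P_3 = 3(-5) - 2(7) = -29
P_4 = 3(-29) - 2(-5) = -77
P_5 = 3(-77) - 2(-29) = -173
P_6 = 3(-173) - 2(-77) = -365
P_7 = 3(-365) - 2(-173) = -749
P_8 = 3(-749) - 2(-365) = -1517
P_9 = 3(-1517) - 2(-749) = -3053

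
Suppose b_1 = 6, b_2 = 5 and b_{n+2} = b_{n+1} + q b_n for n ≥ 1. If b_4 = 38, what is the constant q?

3

b_3 = 5 + 6q
b_4 = 5 + 11q
So 5 + 11q = 38, giving q = 3.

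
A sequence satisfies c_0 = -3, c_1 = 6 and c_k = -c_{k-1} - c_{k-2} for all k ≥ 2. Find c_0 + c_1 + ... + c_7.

c_2 = -6 - (-3) = -3
c_3 = -(-3) - 6 = -3
c_4 = -(-3) - (-3) = 6
c_5 = -6 - (-3) = -3
c_6 = -(-3) - 6 = -3
c_7 = -(-3) - (-3) = 6
Sum = (-3) + 6 + (-3) + (-3) + 6 + (-3) + (-3) + 6 = 3

3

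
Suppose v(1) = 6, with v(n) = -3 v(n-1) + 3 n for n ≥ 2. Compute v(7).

v(2) = -3(6) + 6 = -12
v(3) = -3(-12) + 9 = 45
v(4) = -3(45) + 12 = -123
v(5) = -3(-123) + 15 = 384
v(6) = -3(384) + 18 = -1134
v(7) = -3(-1134) + 21 = 3423

3423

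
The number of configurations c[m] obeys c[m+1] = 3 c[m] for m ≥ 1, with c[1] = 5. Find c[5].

405

c[2] = 3*5 = 15
c[3] = 3*15 = 45
c[4] = 3*45 = 135
c[5] = 3*135 = 405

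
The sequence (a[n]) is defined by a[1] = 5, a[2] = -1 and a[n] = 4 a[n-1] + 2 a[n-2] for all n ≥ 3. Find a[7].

a[3] = 4*(-1) + 2*5 = 6
a[4] = 4*6 + 2*(-1) = 22
a[5] = 4*22 + 2*6 = 100
a[6] = 4*100 + 2*22 = 444
a[7] = 4*444 + 2*100 = 1976

1976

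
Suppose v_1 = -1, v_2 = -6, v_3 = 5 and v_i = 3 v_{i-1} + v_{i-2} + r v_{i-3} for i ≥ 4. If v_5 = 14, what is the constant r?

2

v_4 = 9 - r
v_5 = 32 - 9r
So 32 - 9r = 14, giving r = 2.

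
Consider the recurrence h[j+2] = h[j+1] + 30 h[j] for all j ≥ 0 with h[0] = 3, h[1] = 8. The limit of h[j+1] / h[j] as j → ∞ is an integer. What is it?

The characteristic equation is r^2 - r - 30 = 0, which factors as (r - 6)(r + 5) = 0.
So the roots are 6 and -5. Since |6| > |-5| and the coefficient of 6^j is non-zero, the ratio tends to 6.

6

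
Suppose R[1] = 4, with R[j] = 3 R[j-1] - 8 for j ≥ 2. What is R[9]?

4

R[2] = 3(4) - 8 = 4
R[3] = 3(4) - 8 = 4
R[4] = 3(4) - 8 = 4
R[5] = 3(4) - 8 = 4
R[6] = 3(4) - 8 = 4
R[7] = 3(4) - 8 = 4
R[8] = 3(4) - 8 = 4
R[9] = 3(4) - 8 = 4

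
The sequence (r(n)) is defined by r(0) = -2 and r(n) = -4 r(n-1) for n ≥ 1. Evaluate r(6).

-8192

r(1) = -4(-2) = 8
r(2) = -4(8) = -32
r(3) = -4(-32) = 128
r(4) = -4(128) = -512
r(5) = -4(-512) = 2048
r(6) = -4(2048) = -8192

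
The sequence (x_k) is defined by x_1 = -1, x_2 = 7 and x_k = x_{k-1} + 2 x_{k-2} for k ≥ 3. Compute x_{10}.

x_3 = 7 + 2·(-1) = 5
x_4 = 5 + 2·7 = 19
x_5 = 19 + 2·5 = 29
x_6 = 29 + 2·19 = 67
x_7 = 67 + 2·29 = 125
x_8 = 125 + 2·67 = 259
x_9 = 259 + 2·125 = 509
x_{10} = 509 + 2·259 = 1027

1027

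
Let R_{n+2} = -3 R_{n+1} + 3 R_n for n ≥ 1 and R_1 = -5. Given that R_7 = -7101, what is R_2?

Let R_2 = w.
R_3 = -15 - 3w
R_4 = 45 + 12w
R_5 = -180 - 45w
R_6 = 675 + 171w
R_7 = -2565 - 648w
So -2565 - 648w = -7101, giving w = 7.

7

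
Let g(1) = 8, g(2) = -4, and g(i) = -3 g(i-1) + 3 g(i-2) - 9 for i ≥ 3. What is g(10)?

g(3) = -3*(-4) + 3*8 - 9 = 27
g(4) = -3*27 + 3*(-4) - 9 = -102
g(5) = -3*(-102) + 3*27 - 9 = 378
g(6) = -3*378 + 3*(-102) - 9 = -1449
g(7) = -3*(-1449) + 3*378 - 9 = 5472
g(8) = -3*5472 + 3*(-1449) - 9 = -20772
g(9) = -3*(-20772) + 3*5472 - 9 = 78723
g(10) = -3*78723 + 3*(-20772) - 9 = -298494

-298494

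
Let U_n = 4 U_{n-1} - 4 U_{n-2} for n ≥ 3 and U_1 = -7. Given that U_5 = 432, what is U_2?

Let U_2 = z.
U_3 = 28 + 4z
U_4 = 112 + 12z
U_5 = 336 + 32z
So 336 + 32z = 432, giving z = 3.

3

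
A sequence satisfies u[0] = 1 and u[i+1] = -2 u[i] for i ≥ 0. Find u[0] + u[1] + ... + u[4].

11

u[1] = -2(1) = -2
u[2] = -2(-2) = 4
u[3] = -2(4) = -8
u[4] = -2(-8) = 16
Sum = 1 + (-2) + 4 + (-8) + 16 = 11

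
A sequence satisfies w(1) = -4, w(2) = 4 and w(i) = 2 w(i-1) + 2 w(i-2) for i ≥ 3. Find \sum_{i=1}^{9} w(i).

1512

w(3) = 2*4 + 2*(-4) = 0
w(4) = 2*0 + 2*4 = 8
w(5) = 2*8 + 2*0 = 16
w(6) = 2*16 + 2*8 = 48
w(7) = 2*48 + 2*16 = 128
w(8) = 2*128 + 2*48 = 352
w(9) = 2*352 + 2*128 = 960
Sum = (-4) + 4 + 0 + 8 + 16 + 48 + 128 + 352 + 960 = 1512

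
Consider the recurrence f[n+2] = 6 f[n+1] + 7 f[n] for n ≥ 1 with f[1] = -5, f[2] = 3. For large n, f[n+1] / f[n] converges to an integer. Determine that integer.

7

The characteristic equation is r^2 - 6r - 7 = 0, which factors as (r - 7)(r + 1) = 0.
So the roots are 7 and -1. Since |7| > |-1| and the coefficient of 7^n is non-zero, the ratio tends to 7.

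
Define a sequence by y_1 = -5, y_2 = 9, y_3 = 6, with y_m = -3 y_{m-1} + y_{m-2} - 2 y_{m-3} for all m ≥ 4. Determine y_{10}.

y_4 = -3(6) + 9 - 2(-5) = 1
y_5 = -3(1) + 6 - 2(9) = -15
y_6 = -3(-15) + 1 - 2(6) = 34
y_7 = -3(34) + (-15) - 2(1) = -119
y_8 = -3(-119) + 34 - 2(-15) = 421
y_9 = -3(421) + (-119) - 2(34) = -1450
y_{10} = -3(-1450) + 421 - 2(-119) = 5009

5009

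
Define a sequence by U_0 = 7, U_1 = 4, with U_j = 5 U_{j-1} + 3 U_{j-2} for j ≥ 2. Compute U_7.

205468

U_2 = 5(4) + 3(7) = 41
U_3 = 5(41) + 3(4) = 217
U_4 = 5(217) + 3(41) = 1208
U_5 = 5(1208) + 3(217) = 6691
U_6 = 5(6691) + 3(1208) = 37079
U_7 = 5(37079) + 3(6691) = 205468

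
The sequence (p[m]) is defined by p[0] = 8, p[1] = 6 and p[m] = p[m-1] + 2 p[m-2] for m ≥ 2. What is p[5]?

p[2] = 6 + 2*8 = 22
p[3] = 22 + 2*6 = 34
p[4] = 34 + 2*22 = 78
p[5] = 78 + 2*34 = 146

146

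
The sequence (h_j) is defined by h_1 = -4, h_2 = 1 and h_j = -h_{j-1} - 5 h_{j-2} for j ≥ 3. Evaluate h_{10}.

h_3 = -1 - 5·(-4) = 19
h_4 = -19 - 5·1 = -24
h_5 = -(-24) - 5·19 = -71
h_6 = -(-71) - 5·(-24) = 191
h_7 = -191 - 5·(-71) = 164
h_8 = -164 - 5·191 = -1119
h_9 = -(-1119) - 5·164 = 299
h_{10} = -299 - 5·(-1119) = 5296

5296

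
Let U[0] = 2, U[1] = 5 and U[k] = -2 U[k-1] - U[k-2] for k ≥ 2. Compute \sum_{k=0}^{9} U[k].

35

U[2] = -2*5 - 2 = -12
U[3] = -2*(-12) - 5 = 19
U[4] = -2*19 - (-12) = -26
U[5] = -2*(-26) - 19 = 33
U[6] = -2*33 - (-26) = -40
U[7] = -2*(-40) - 33 = 47
U[8] = -2*47 - (-40) = -54
U[9] = -2*(-54) - 47 = 61
Sum = 2 + 5 + (-12) + 19 + (-26) + 33 + (-40) + 47 + (-54) + 61 = 35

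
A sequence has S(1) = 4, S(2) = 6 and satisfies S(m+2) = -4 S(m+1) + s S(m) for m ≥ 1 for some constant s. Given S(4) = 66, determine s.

S(3) = -24 + 4s
S(4) = 96 - 10s
So 96 - 10s = 66, giving s = 3.

3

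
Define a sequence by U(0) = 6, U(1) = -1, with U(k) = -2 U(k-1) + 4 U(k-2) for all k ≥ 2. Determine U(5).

U(2) = -2*(-1) + 4*6 = 26
U(3) = -2*26 + 4*(-1) = -56
U(4) = -2*(-56) + 4*26 = 216
U(5) = -2*216 + 4*(-56) = -656

-656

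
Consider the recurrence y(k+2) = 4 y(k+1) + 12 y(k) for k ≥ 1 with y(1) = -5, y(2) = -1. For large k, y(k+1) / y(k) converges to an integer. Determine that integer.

6

The characteristic equation is r^2 - 4r - 12 = 0, which factors as (r - 6)(r + 2) = 0.
So the roots are 6 and -2. Since |6| > |-2| and the coefficient of 6^k is non-zero, the ratio tends to 6.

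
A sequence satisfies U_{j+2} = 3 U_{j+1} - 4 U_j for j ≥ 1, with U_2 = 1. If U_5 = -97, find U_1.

5

Let U_1 = y.
U_3 = 3 - 4y
U_4 = 5 - 12y
U_5 = 3 - 20y
So 3 - 20y = -97, giving y = 5.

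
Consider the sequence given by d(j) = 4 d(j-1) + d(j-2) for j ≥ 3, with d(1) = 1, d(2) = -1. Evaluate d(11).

-317811

d(3) = 4*(-1) + 1 = -3
d(4) = 4*(-3) + (-1) = -13
d(5) = 4*(-13) + (-3) = -55
d(6) = 4*(-55) + (-13) = -233
d(7) = 4*(-233) + (-55) = -987
d(8) = 4*(-987) + (-233) = -4181
d(9) = 4*(-4181) + (-987) = -17711
d(10) = 4*(-17711) + (-4181) = -75025
d(11) = 4*(-75025) + (-17711) = -317811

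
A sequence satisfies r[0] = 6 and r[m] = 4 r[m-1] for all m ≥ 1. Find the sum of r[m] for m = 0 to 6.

r[1] = 4(6) = 24
r[2] = 4(24) = 96
r[3] = 4(96) = 384
r[4] = 4(384) = 1536
r[5] = 4(1536) = 6144
r[6] = 4(6144) = 24576
Sum = 6 + 24 + 96 + 384 + 1536 + 6144 + 24576 = 32766

32766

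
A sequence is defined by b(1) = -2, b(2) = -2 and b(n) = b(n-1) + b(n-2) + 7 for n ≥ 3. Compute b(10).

b(3) = (-2) + (-2) + 7 = 3
b(4) = 3 + (-2) + 7 = 8
b(5) = 8 + 3 + 7 = 18
b(6) = 18 + 8 + 7 = 33
b(7) = 33 + 18 + 7 = 58
b(8) = 58 + 33 + 7 = 98
b(9) = 98 + 58 + 7 = 163
b(10) = 163 + 98 + 7 = 268

268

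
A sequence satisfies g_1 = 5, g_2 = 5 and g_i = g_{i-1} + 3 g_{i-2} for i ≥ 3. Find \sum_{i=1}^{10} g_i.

10265

g_3 = 5 + 3*5 = 20
g_4 = 20 + 3*5 = 35
g_5 = 35 + 3*20 = 95
g_6 = 95 + 3*35 = 200
g_7 = 200 + 3*95 = 485
g_8 = 485 + 3*200 = 1085
g_9 = 1085 + 3*485 = 2540
g_{10} = 2540 + 3*1085 = 5795
Sum = 5 + 5 + 20 + 35 + 95 + 200 + 485 + 1085 + 2540 + 5795 = 10265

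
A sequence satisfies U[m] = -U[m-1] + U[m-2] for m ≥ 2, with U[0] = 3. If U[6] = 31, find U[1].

Let U[1] = v.
U[2] = 3 - v
U[3] = -3 + 2v
U[4] = 6 - 3v
U[5] = -9 + 5v
U[6] = 15 - 8v
So 15 - 8v = 31, giving v = -2.

-2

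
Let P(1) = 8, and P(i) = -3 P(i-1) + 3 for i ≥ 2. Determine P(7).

P(2) = -3(8) + 3 = -21
P(3) = -3(-21) + 3 = 66
P(4) = -3(66) + 3 = -195
P(5) = -3(-195) + 3 = 588
P(6) = -3(588) + 3 = -1761
P(7) = -3(-1761) + 3 = 5286

5286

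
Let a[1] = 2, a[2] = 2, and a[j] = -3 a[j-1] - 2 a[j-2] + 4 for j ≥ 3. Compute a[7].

-166

a[3] = -3(2) - 2(2) + 4 = -6
a[4] = -3(-6) - 2(2) + 4 = 18
a[5] = -3(18) - 2(-6) + 4 = -38
a[6] = -3(-38) - 2(18) + 4 = 82
a[7] = -3(82) - 2(-38) + 4 = -166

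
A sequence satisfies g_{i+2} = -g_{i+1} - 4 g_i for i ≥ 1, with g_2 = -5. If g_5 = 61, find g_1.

Let g_1 = y.
g_3 = 5 - 4y
g_4 = 15 + 4y
g_5 = -35 + 12y
So -35 + 12y = 61, giving y = 8.

8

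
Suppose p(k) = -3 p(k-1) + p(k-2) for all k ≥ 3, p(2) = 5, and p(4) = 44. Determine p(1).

Let p(1) = x.
p(3) = -15 + x
p(4) = 50 - 3x
So 50 - 3x = 44, giving x = 2.

2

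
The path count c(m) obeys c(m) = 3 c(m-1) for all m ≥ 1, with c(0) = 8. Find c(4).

c(1) = 3*8 = 24
c(2) = 3*24 = 72
c(3) = 3*72 = 216
c(4) = 3*216 = 648

648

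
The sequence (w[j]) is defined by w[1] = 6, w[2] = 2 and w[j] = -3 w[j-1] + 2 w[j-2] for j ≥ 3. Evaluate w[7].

w[3] = -3·2 + 2·6 = 6
w[4] = -3·6 + 2·2 = -14
w[5] = -3·(-14) + 2·6 = 54
w[6] = -3·54 + 2·(-14) = -190
w[7] = -3·(-190) + 2·54 = 678

678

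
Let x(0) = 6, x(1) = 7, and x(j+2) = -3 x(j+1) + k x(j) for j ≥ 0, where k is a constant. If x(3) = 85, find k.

x(2) = -21 + 6k
x(3) = 63 - 11k
So 63 - 11k = 85, giving k = -2.

-2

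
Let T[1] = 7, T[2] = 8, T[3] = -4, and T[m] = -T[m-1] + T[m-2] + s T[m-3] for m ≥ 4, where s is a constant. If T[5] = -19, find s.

-3

T[4] = 12 + 7s
T[5] = -16 + s
So -16 + s = -19, giving s = -3.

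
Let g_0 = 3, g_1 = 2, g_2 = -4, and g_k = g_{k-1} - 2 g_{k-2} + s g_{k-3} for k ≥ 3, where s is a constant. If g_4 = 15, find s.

3

g_3 = -8 + 3s
g_4 = 5s
So 5s = 15, giving s = 3.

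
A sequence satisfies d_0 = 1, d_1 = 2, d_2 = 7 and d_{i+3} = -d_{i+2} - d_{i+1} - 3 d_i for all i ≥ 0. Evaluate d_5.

d_3 = -7 - 2 - 3*1 = -12
d_4 = -(-12) - 7 - 3*2 = -1
d_5 = -(-1) - (-12) - 3*7 = -8

-8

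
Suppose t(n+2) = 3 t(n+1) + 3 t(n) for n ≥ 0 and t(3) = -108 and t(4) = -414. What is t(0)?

Rearranging, t(n-2) = (t(n) - 3 t(n-1)) / 3.
t(2) = (-414 - 3*(-108)) / 3 = -90/3 = -30
t(1) = (-108 - 3*(-30)) / 3 = -18/3 = -6
t(0) = (-30 - 3*(-6)) / 3 = -12/3 = -4

-4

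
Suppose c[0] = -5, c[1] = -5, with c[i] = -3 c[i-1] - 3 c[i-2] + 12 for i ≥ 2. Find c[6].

183

c[2] = -3(-5) - 3(-5) + 12 = 42
c[3] = -3(42) - 3(-5) + 12 = -99
c[4] = -3(-99) - 3(42) + 12 = 183
c[5] = -3(183) - 3(-99) + 12 = -240
c[6] = -3(-240) - 3(183) + 12 = 183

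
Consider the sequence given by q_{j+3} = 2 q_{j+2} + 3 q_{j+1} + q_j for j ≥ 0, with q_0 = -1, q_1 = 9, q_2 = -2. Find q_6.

q_3 = 2·(-2) + 3·9 + (-1) = 22
q_4 = 2·22 + 3·(-2) + 9 = 47
q_5 = 2·47 + 3·22 + (-2) = 158
q_6 = 2·158 + 3·47 + 22 = 479

479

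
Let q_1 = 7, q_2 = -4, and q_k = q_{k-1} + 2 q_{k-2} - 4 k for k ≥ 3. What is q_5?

q_3 = (-4) + 2·7 - 12 = -2
q_4 = (-2) + 2·(-4) - 16 = -26
q_5 = (-26) + 2·(-2) - 20 = -50

-50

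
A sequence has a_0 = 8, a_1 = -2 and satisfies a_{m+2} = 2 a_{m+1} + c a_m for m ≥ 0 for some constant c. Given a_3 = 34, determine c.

a_2 = -4 + 8c
a_3 = -8 + 14c
So -8 + 14c = 34, giving c = 3.

3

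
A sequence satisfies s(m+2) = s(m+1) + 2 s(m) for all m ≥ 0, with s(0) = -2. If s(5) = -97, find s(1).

-7

Let s(1) = z.
s(2) = -4 + z
s(3) = -4 + 3z
s(4) = -12 + 5z
s(5) = -20 + 11z
So -20 + 11z = -97, giving z = -7.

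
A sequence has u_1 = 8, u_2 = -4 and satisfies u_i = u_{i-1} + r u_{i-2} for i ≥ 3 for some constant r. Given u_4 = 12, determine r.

4

u_3 = -4 + 8r
u_4 = -4 + 4r
So -4 + 4r = 12, giving r = 4.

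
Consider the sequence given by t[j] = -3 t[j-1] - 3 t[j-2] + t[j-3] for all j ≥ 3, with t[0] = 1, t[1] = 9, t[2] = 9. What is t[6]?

289

t[3] = -3*9 - 3*9 + 1 = -53
t[4] = -3*(-53) - 3*9 + 9 = 141
t[5] = -3*141 - 3*(-53) + 9 = -255
t[6] = -3*(-255) - 3*141 + (-53) = 289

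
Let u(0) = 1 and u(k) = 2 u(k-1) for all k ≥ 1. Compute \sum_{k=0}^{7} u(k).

255

u(1) = 2*1 = 2
u(2) = 2*2 = 4
u(3) = 2*4 = 8
u(4) = 2*8 = 16
u(5) = 2*16 = 32
u(6) = 2*32 = 64
u(7) = 2*64 = 128
Sum = 1 + 2 + 4 + 8 + 16 + 32 + 64 + 128 = 255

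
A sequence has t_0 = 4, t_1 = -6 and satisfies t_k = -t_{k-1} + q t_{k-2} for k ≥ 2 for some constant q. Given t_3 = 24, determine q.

-3

t_2 = 6 + 4q
t_3 = -6 - 10q
So -6 - 10q = 24, giving q = -3.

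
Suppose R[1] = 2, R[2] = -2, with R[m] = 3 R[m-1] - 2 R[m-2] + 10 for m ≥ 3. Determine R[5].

R[3] = 3*(-2) - 2*2 + 10 = 0
R[4] = 3*0 - 2*(-2) + 10 = 14
R[5] = 3*14 - 2*0 + 10 = 52

52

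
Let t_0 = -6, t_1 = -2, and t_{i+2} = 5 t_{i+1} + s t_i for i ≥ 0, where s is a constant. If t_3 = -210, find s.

5

t_2 = -10 - 6s
t_3 = -50 - 32s
So -50 - 32s = -210, giving s = 5.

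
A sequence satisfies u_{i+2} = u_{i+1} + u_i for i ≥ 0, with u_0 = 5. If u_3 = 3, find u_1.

-1

Let u_1 = w.
u_2 = 5 + w
u_3 = 5 + 2w
So 5 + 2w = 3, giving w = -1.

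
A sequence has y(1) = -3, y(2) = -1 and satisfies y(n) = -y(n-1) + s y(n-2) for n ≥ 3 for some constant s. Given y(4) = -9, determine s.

y(3) = 1 - 3s
y(4) = -1 + 2s
So -1 + 2s = -9, giving s = -4.

-4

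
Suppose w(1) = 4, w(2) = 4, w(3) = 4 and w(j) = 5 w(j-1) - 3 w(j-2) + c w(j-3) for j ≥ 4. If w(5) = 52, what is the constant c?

w(4) = 8 + 4c
w(5) = 28 + 24c
So 28 + 24c = 52, giving c = 1.

1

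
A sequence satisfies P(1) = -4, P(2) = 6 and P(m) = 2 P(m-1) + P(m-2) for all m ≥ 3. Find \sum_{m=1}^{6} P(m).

210

P(3) = 2(6) + (-4) = 8
P(4) = 2(8) + 6 = 22
P(5) = 2(22) + 8 = 52
P(6) = 2(52) + 22 = 126
Sum = (-4) + 6 + 8 + 22 + 52 + 126 = 210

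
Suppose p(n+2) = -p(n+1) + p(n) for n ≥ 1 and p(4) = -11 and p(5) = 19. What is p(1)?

Rearranging, p(n-2) = p(n) + p(n-1).
p(3) = 19 + (-11) = 8
p(2) = -11 + 8 = -3
p(1) = 8 + (-3) = 5

5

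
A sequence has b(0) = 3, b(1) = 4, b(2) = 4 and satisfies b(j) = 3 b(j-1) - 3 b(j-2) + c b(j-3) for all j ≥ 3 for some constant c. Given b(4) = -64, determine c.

b(3) = 3c
b(4) = -12 + 13c
So -12 + 13c = -64, giving c = -4.

-4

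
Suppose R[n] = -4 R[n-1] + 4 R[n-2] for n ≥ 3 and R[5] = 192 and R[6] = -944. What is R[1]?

-6

Rearranging, R[n-2] = (R[n] + 4 R[n-1]) / 4.
R[4] = (-944 + 4*192) / 4 = -176/4 = -44
R[3] = (192 + 4*(-44)) / 4 = 16/4 = 4
R[2] = (-44 + 4*4) / 4 = -28/4 = -7
R[1] = (4 + 4*(-7)) / 4 = -24/4 = -6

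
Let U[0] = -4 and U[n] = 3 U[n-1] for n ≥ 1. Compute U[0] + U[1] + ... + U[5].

-1456

U[1] = 3*(-4) = -12
U[2] = 3*(-12) = -36
U[3] = 3*(-36) = -108
U[4] = 3*(-108) = -324
U[5] = 3*(-324) = -972
Sum = (-4) + (-12) + (-36) + (-108) + (-324) + (-972) = -1456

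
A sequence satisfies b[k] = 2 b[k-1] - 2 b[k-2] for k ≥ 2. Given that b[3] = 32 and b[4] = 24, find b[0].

-6

Rearranging, b[k-2] = (b[k] - 2 b[k-1]) / -2.
b[2] = (24 - 2·32) / -2 = -40/-2 = 20
b[1] = (32 - 2·20) / -2 = -8/-2 = 4
b[0] = (20 - 2·4) / -2 = 12/-2 = -6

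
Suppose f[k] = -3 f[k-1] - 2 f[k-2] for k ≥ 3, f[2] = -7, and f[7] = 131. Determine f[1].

5

Let f[1] = w.
f[3] = 21 - 2w
f[4] = -49 + 6w
f[5] = 105 - 14w
f[6] = -217 + 30w
f[7] = 441 - 62w
So 441 - 62w = 131, giving w = 5.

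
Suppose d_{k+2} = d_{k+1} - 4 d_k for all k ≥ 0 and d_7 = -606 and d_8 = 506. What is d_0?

4

Rearranging, d_{k-2} = (d_k - d_{k-1}) / -4.
d_6 = (506 - (-606)) / -4 = 1112/-4 = -278
d_5 = (-606 - (-278)) / -4 = -328/-4 = 82
d_4 = (-278 - 82) / -4 = -360/-4 = 90
d_3 = (82 - 90) / -4 = -8/-4 = 2
d_2 = (90 - 2) / -4 = 88/-4 = -22
d_1 = (2 - (-22)) / -4 = 24/-4 = -6
d_0 = (-22 - (-6)) / -4 = -16/-4 = 4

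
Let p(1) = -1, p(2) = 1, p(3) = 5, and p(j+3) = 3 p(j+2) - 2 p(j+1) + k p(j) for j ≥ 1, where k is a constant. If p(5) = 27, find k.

p(4) = 13 - k
p(5) = 29 - 2k
So 29 - 2k = 27, giving k = 1.

1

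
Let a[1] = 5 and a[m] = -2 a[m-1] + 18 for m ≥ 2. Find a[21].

The fixed point is 18/(1 + 2) = 6, so a[m] - 6 = -2(a[m-1] - 6).
Hence a[m] = -1·(-2)^{m-1} + 6.
a[21] = -1·(-2)^{20} + 6 = -1·1048576 + 6 = -1048570.

-1048570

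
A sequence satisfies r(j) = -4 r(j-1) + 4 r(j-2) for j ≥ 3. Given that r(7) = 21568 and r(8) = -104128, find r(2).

Rearranging, r(j-2) = (r(j) + 4 r(j-1)) / 4.
r(6) = (-104128 + 4*21568) / 4 = -17856/4 = -4464
r(5) = (21568 + 4*(-4464)) / 4 = 3712/4 = 928
r(4) = (-4464 + 4*928) / 4 = -752/4 = -188
r(3) = (928 + 4*(-188)) / 4 = 176/4 = 44
r(2) = (-188 + 4*44) / 4 = -12/4 = -3

-3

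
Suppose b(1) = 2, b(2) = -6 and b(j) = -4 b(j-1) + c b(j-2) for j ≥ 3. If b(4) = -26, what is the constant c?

-5

b(3) = 24 + 2c
b(4) = -96 - 14c
So -96 - 14c = -26, giving c = -5.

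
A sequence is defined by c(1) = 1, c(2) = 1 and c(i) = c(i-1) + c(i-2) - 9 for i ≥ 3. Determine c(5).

c(3) = 1 + 1 - 9 = -7
c(4) = (-7) + 1 - 9 = -15
c(5) = (-15) + (-7) - 9 = -31

-31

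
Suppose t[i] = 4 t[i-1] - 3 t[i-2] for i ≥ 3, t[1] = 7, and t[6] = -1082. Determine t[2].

Let t[2] = w.
t[3] = -21 + 4w
t[4] = -84 + 13w
t[5] = -273 + 40w
t[6] = -840 + 121w
So -840 + 121w = -1082, giving w = -2.

-2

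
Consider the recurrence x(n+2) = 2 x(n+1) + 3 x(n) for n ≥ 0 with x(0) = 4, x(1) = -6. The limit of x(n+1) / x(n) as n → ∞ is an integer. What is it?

3

The characteristic equation is r^2 - 2r - 3 = 0, which factors as (r - 3)(r + 1) = 0.
So the roots are 3 and -1. Since |3| > |-1| and the coefficient of 3^n is non-zero, the ratio tends to 3.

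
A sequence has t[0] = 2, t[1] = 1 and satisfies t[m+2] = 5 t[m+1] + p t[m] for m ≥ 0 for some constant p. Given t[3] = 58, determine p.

t[2] = 5 + 2p
t[3] = 25 + 11p
So 25 + 11p = 58, giving p = 3.

3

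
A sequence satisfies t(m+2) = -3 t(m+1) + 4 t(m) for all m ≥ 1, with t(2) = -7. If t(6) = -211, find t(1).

Let t(1) = w.
t(3) = 21 + 4w
t(4) = -91 - 12w
t(5) = 357 + 52w
t(6) = -1435 - 204w
So -1435 - 204w = -211, giving w = -6.

-6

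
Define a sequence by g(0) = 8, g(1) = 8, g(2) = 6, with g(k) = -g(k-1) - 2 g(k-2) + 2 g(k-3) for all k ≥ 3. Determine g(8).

g(3) = -6 - 2*8 + 2*8 = -6
g(4) = -(-6) - 2*6 + 2*8 = 10
g(5) = -10 - 2*(-6) + 2*6 = 14
g(6) = -14 - 2*10 + 2*(-6) = -46
g(7) = -(-46) - 2*14 + 2*10 = 38
g(8) = -38 - 2*(-46) + 2*14 = 82

82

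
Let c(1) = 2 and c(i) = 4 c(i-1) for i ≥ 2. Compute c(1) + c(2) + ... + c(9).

174762

c(2) = 4*2 = 8
c(3) = 4*8 = 32
c(4) = 4*32 = 128
c(5) = 4*128 = 512
c(6) = 4*512 = 2048
c(7) = 4*2048 = 8192
c(8) = 4*8192 = 32768
c(9) = 4*32768 = 131072
Sum = 2 + 8 + 32 + 128 + 512 + 2048 + 8192 + 32768 + 131072 = 174762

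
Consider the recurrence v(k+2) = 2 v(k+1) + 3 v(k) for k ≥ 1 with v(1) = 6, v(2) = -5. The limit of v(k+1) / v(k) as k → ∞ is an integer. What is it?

3

The characteristic equation is r^2 - 2r - 3 = 0, which factors as (r - 3)(r + 1) = 0.
So the roots are 3 and -1. Since |3| > |-1| and the coefficient of 3^k is non-zero, the ratio tends to 3.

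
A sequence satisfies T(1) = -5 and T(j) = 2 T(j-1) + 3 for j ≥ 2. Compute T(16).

-65539

The fixed point is 3/(1 - 2) = -3, so T(j) + 3 = 2(T(j-1) + 3).
Hence T(j) = -2·2^{j-1} - 3.
T(16) = -2·2^{15} - 3 = -2·32768 - 3 = -65539.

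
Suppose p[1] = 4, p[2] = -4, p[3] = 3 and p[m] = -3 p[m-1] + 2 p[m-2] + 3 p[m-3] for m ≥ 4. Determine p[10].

-3199

p[4] = -3(3) + 2(-4) + 3(4) = -5
p[5] = -3(-5) + 2(3) + 3(-4) = 9
p[6] = -3(9) + 2(-5) + 3(3) = -28
p[7] = -3(-28) + 2(9) + 3(-5) = 87
p[8] = -3(87) + 2(-28) + 3(9) = -290
p[9] = -3(-290) + 2(87) + 3(-28) = 960
p[10] = -3(960) + 2(-290) + 3(87) = -3199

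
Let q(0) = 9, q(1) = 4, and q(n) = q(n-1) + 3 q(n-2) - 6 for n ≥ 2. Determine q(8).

q(2) = 4 + 3·9 - 6 = 25
q(3) = 25 + 3·4 - 6 = 31
q(4) = 31 + 3·25 - 6 = 100
q(5) = 100 + 3·31 - 6 = 187
q(6) = 187 + 3·100 - 6 = 481
q(7) = 481 + 3·187 - 6 = 1036
q(8) = 1036 + 3·481 - 6 = 2473

2473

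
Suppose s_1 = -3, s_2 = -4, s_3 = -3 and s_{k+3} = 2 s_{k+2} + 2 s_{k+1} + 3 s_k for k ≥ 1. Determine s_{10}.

s_4 = 2(-3) + 2(-4) + 3(-3) = -23
s_5 = 2(-23) + 2(-3) + 3(-4) = -64
s_6 = 2(-64) + 2(-23) + 3(-3) = -183
s_7 = 2(-183) + 2(-64) + 3(-23) = -563
s_8 = 2(-563) + 2(-183) + 3(-64) = -1684
s_9 = 2(-1684) + 2(-563) + 3(-183) = -5043
s_{10} = 2(-5043) + 2(-1684) + 3(-563) = -15143

-15143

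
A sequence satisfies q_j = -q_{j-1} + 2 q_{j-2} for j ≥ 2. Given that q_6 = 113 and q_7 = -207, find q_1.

3

Rearranging, q_{j-2} = (q_j + q_{j-1}) / 2.
q_5 = (-207 + 113) / 2 = -94/2 = -47
q_4 = (113 + (-47)) / 2 = 66/2 = 33
q_3 = (-47 + 33) / 2 = -14/2 = -7
q_2 = (33 + (-7)) / 2 = 26/2 = 13
q_1 = (-7 + 13) / 2 = 6/2 = 3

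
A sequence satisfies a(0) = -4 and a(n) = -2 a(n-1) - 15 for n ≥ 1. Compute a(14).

The fixed point is -15/(1 + 2) = -5, so a(n) + 5 = -2(a(n-1) + 5).
Hence a(n) = 1·(-2)^n - 5.
a(14) = 1·(-2)^{14} - 5 = 1·16384 - 5 = 16379.

16379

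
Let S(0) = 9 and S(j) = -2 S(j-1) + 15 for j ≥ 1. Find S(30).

4294967301

The fixed point is 15/(1 + 2) = 5, so S(j) - 5 = -2(S(j-1) - 5).
Hence S(j) = 4·(-2)^j + 5.
S(30) = 4·(-2)^{30} + 5 = 4·1073741824 + 5 = 4294967301.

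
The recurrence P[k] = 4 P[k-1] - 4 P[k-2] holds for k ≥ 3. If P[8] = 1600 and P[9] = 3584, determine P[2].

Rearranging, P[k-2] = (P[k] - 4 P[k-1]) / -4.
P[7] = (3584 - 4(1600)) / -4 = -2816/-4 = 704
P[6] = (1600 - 4(704)) / -4 = -1216/-4 = 304
P[5] = (704 - 4(304)) / -4 = -512/-4 = 128
P[4] = (304 - 4(128)) / -4 = -208/-4 = 52
P[3] = (128 - 4(52)) / -4 = -80/-4 = 20
P[2] = (52 - 4(20)) / -4 = -28/-4 = 7

7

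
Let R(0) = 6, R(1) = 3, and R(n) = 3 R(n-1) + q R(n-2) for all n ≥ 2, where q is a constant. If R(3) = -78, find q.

-5

R(2) = 9 + 6q
R(3) = 27 + 21q
So 27 + 21q = -78, giving q = -5.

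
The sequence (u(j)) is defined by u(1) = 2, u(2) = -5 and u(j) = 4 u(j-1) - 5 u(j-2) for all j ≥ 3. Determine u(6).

u(3) = 4·(-5) - 5·2 = -30
u(4) = 4·(-30) - 5·(-5) = -95
u(5) = 4·(-95) - 5·(-30) = -230
u(6) = 4·(-230) - 5·(-95) = -445

-445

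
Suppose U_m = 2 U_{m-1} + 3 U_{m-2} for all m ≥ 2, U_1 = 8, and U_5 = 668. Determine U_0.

Let U_0 = x.
U_2 = 16 + 3x
U_3 = 56 + 6x
U_4 = 160 + 21x
U_5 = 488 + 60x
So 488 + 60x = 668, giving x = 3.

3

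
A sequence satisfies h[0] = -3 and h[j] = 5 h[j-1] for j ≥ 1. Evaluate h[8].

h[1] = 5(-3) = -15
h[2] = 5(-15) = -75
h[3] = 5(-75) = -375
h[4] = 5(-375) = -1875
h[5] = 5(-1875) = -9375
h[6] = 5(-9375) = -46875
h[7] = 5(-46875) = -234375
h[8] = 5(-234375) = -1171875

-1171875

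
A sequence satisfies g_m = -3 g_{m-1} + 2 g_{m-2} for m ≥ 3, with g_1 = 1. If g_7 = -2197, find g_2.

5

Let g_2 = x.
g_3 = 2 - 3x
g_4 = -6 + 11x
g_5 = 22 - 39x
g_6 = -78 + 139x
g_7 = 278 - 495x
So 278 - 495x = -2197, giving x = 5.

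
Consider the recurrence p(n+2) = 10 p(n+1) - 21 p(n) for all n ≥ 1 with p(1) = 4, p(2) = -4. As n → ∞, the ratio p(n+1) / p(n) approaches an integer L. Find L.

7

The characteristic equation is r^2 - 10r + 21 = 0, which factors as (r - 7)(r - 3) = 0.
So the roots are 7 and 3. Since |7| > |3| and the coefficient of 7^n is non-zero, the ratio tends to 7.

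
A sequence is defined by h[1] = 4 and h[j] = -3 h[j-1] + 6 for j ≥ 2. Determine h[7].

h[2] = -3·4 + 6 = -6
h[3] = -3·(-6) + 6 = 24
h[4] = -3·24 + 6 = -66
h[5] = -3·(-66) + 6 = 204
h[6] = -3·204 + 6 = -606
h[7] = -3·(-606) + 6 = 1824

1824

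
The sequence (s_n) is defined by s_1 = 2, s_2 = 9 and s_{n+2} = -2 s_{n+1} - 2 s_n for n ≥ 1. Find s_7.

88

s_3 = -2*9 - 2*2 = -22
s_4 = -2*(-22) - 2*9 = 26
s_5 = -2*26 - 2*(-22) = -8
s_6 = -2*(-8) - 2*26 = -36
s_7 = -2*(-36) - 2*(-8) = 88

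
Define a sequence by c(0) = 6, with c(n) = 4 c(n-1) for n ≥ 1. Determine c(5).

c(1) = 4(6) = 24
c(2) = 4(24) = 96
c(3) = 4(96) = 384
c(4) = 4(384) = 1536
c(5) = 4(1536) = 6144

6144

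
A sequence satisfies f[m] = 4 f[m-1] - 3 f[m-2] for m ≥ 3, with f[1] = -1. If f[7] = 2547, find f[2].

Let f[2] = w.
f[3] = 3 + 4w
f[4] = 12 + 13w
f[5] = 39 + 40w
f[6] = 120 + 121w
f[7] = 363 + 364w
So 363 + 364w = 2547, giving w = 6.

6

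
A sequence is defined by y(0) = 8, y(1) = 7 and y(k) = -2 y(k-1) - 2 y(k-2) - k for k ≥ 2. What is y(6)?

y(2) = -2·7 - 2·8 - 2 = -32
y(3) = -2·(-32) - 2·7 - 3 = 47
y(4) = -2·47 - 2·(-32) - 4 = -34
y(5) = -2·(-34) - 2·47 - 5 = -31
y(6) = -2·(-31) - 2·(-34) - 6 = 124

124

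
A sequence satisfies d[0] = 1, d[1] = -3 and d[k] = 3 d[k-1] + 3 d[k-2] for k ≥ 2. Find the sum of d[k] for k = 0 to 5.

-512

d[2] = 3·(-3) + 3·1 = -6
d[3] = 3·(-6) + 3·(-3) = -27
d[4] = 3·(-27) + 3·(-6) = -99
d[5] = 3·(-99) + 3·(-27) = -378
Sum = 1 + (-3) + (-6) + (-27) + (-99) + (-378) = -512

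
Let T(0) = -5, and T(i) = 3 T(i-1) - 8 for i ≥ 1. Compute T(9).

-177143

T(1) = 3*(-5) - 8 = -23
T(2) = 3*(-23) - 8 = -77
T(3) = 3*(-77) - 8 = -239
T(4) = 3*(-239) - 8 = -725
T(5) = 3*(-725) - 8 = -2183
T(6) = 3*(-2183) - 8 = -6557
T(7) = 3*(-6557) - 8 = -19679
T(8) = 3*(-19679) - 8 = -59045
T(9) = 3*(-59045) - 8 = -177143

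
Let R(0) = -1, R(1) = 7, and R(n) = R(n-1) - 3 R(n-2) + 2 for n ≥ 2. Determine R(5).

R(2) = 7 - 3(-1) + 2 = 12
R(3) = 12 - 3(7) + 2 = -7
R(4) = (-7) - 3(12) + 2 = -41
R(5) = (-41) - 3(-7) + 2 = -18

-18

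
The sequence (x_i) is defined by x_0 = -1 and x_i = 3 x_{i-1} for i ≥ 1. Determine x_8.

x_1 = 3·(-1) = -3
x_2 = 3·(-3) = -9
x_3 = 3·(-9) = -27
x_4 = 3·(-27) = -81
x_5 = 3·(-81) = -243
x_6 = 3·(-243) = -729
x_7 = 3·(-729) = -2187
x_8 = 3·(-2187) = -6561

-6561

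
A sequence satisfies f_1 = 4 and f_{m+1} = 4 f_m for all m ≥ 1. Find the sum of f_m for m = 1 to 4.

f_2 = 4·4 = 16
f_3 = 4·16 = 64
f_4 = 4·64 = 256
Sum = 4 + 16 + 64 + 256 = 340

340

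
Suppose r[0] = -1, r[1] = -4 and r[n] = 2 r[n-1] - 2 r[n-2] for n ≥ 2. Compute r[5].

16

r[2] = 2*(-4) - 2*(-1) = -6
r[3] = 2*(-6) - 2*(-4) = -4
r[4] = 2*(-4) - 2*(-6) = 4
r[5] = 2*4 - 2*(-4) = 16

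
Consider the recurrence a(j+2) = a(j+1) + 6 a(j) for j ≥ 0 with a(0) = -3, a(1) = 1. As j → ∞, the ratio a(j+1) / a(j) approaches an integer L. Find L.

3

The characteristic equation is r^2 - r - 6 = 0, which factors as (r - 3)(r + 2) = 0.
So the roots are 3 and -2. Since |3| > |-2| and the coefficient of 3^j is non-zero, the ratio tends to 3.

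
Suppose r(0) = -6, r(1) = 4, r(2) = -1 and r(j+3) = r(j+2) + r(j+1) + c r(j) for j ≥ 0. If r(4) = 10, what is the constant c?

-4

r(3) = 3 - 6c
r(4) = 2 - 2c
So 2 - 2c = 10, giving c = -4.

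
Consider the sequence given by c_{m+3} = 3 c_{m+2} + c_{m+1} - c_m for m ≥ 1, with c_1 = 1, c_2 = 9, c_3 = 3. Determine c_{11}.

c_4 = 3*3 + 9 - 1 = 17
c_5 = 3*17 + 3 - 9 = 45
c_6 = 3*45 + 17 - 3 = 149
c_7 = 3*149 + 45 - 17 = 475
c_8 = 3*475 + 149 - 45 = 1529
c_9 = 3*1529 + 475 - 149 = 4913
c_{10} = 3*4913 + 1529 - 475 = 15793
c_{11} = 3*15793 + 4913 - 1529 = 50763

50763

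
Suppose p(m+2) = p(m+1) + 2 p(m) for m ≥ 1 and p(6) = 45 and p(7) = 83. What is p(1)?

-1

Rearranging, p(m-2) = (p(m) - p(m-1)) / 2.
p(5) = (83 - 45) / 2 = 38/2 = 19
p(4) = (45 - 19) / 2 = 26/2 = 13
p(3) = (19 - 13) / 2 = 6/2 = 3
p(2) = (13 - 3) / 2 = 10/2 = 5
p(1) = (3 - 5) / 2 = -2/2 = -1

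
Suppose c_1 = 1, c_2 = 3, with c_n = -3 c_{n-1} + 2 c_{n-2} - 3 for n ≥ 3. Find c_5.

-122

c_3 = -3*3 + 2*1 - 3 = -10
c_4 = -3*(-10) + 2*3 - 3 = 33
c_5 = -3*33 + 2*(-10) - 3 = -122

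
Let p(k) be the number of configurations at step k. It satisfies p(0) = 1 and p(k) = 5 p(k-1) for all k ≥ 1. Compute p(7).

78125

p(1) = 5*1 = 5
p(2) = 5*5 = 25
p(3) = 5*25 = 125
p(4) = 5*125 = 625
p(5) = 5*625 = 3125
p(6) = 5*3125 = 15625
p(7) = 5*15625 = 78125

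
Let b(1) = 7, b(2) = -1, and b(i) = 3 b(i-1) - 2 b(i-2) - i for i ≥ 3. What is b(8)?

b(3) = 3*(-1) - 2*7 - 3 = -20
b(4) = 3*(-20) - 2*(-1) - 4 = -62
b(5) = 3*(-62) - 2*(-20) - 5 = -151
b(6) = 3*(-151) - 2*(-62) - 6 = -335
b(7) = 3*(-335) - 2*(-151) - 7 = -710
b(8) = 3*(-710) - 2*(-335) - 8 = -1468

-1468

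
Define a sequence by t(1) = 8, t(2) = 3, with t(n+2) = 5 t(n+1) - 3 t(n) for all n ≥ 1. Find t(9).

t(3) = 5(3) - 3(8) = -9
t(4) = 5(-9) - 3(3) = -54
t(5) = 5(-54) - 3(-9) = -243
t(6) = 5(-243) - 3(-54) = -1053
t(7) = 5(-1053) - 3(-243) = -4536
t(8) = 5(-4536) - 3(-1053) = -19521
t(9) = 5(-19521) - 3(-4536) = -83997

-83997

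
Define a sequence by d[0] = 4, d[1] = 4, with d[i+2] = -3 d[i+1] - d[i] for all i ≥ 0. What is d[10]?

-37396

d[2] = -3·4 - 4 = -16
d[3] = -3·(-16) - 4 = 44
d[4] = -3·44 - (-16) = -116
d[5] = -3·(-116) - 44 = 304
d[6] = -3·304 - (-116) = -796
d[7] = -3·(-796) - 304 = 2084
d[8] = -3·2084 - (-796) = -5456
d[9] = -3·(-5456) - 2084 = 14284
d[10] = -3·14284 - (-5456) = -37396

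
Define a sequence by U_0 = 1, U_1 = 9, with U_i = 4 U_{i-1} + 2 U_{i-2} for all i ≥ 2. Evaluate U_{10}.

U_2 = 4·9 + 2·1 = 38
U_3 = 4·38 + 2·9 = 170
U_4 = 4·170 + 2·38 = 756
U_5 = 4·756 + 2·170 = 3364
U_6 = 4·3364 + 2·756 = 14968
U_7 = 4·14968 + 2·3364 = 66600
U_8 = 4·66600 + 2·14968 = 296336
U_9 = 4·296336 + 2·66600 = 1318544
U_{10} = 4·1318544 + 2·296336 = 5866848

5866848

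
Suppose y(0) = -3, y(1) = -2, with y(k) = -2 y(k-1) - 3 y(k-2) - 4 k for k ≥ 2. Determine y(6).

-79

y(2) = -2*(-2) - 3*(-3) - 8 = 5
y(3) = -2*5 - 3*(-2) - 12 = -16
y(4) = -2*(-16) - 3*5 - 16 = 1
y(5) = -2*1 - 3*(-16) - 20 = 26
y(6) = -2*26 - 3*1 - 24 = -79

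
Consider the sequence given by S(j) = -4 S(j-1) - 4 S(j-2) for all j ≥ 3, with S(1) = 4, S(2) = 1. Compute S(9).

S(3) = -4·1 - 4·4 = -20
S(4) = -4·(-20) - 4·1 = 76
S(5) = -4·76 - 4·(-20) = -224
S(6) = -4·(-224) - 4·76 = 592
S(7) = -4·592 - 4·(-224) = -1472
S(8) = -4·(-1472) - 4·592 = 3520
S(9) = -4·3520 - 4·(-1472) = -8192

-8192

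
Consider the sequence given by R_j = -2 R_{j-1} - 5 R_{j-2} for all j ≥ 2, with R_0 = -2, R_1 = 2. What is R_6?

-234

R_2 = -2(2) - 5(-2) = 6
R_3 = -2(6) - 5(2) = -22
R_4 = -2(-22) - 5(6) = 14
R_5 = -2(14) - 5(-22) = 82
R_6 = -2(82) - 5(14) = -234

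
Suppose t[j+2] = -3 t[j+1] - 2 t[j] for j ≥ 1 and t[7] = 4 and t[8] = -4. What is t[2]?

Rearranging, t[j-2] = (t[j] + 3 t[j-1]) / -2.
t[6] = (-4 + 3·4) / -2 = 8/-2 = -4
t[5] = (4 + 3·(-4)) / -2 = -8/-2 = 4
t[4] = (-4 + 3·4) / -2 = 8/-2 = -4
t[3] = (4 + 3·(-4)) / -2 = -8/-2 = 4
t[2] = (-4 + 3·4) / -2 = 8/-2 = -4

-4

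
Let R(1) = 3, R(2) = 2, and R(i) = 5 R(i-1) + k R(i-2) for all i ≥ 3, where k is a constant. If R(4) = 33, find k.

R(3) = 10 + 3k
R(4) = 50 + 17k
So 50 + 17k = 33, giving k = -1.

-1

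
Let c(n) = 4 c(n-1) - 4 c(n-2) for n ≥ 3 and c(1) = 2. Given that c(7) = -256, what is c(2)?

2

Let c(2) = x.
c(3) = -8 + 4x
c(4) = -32 + 12x
c(5) = -96 + 32x
c(6) = -256 + 80x
c(7) = -640 + 192x
So -640 + 192x = -256, giving x = 2.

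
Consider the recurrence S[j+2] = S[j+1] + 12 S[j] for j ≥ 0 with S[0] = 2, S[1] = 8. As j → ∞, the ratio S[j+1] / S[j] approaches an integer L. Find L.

4

The characteristic equation is r^2 - r - 12 = 0, which factors as (r - 4)(r + 3) = 0.
So the roots are 4 and -3. Since |4| > |-3| and the coefficient of 4^j is non-zero, the ratio tends to 4.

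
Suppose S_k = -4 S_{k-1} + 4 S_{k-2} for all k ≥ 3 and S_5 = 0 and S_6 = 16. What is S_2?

5

Rearranging, S_{k-2} = (S_k + 4 S_{k-1}) / 4.
S_4 = (16 + 4*0) / 4 = 16/4 = 4
S_3 = (0 + 4*4) / 4 = 16/4 = 4
S_2 = (4 + 4*4) / 4 = 20/4 = 5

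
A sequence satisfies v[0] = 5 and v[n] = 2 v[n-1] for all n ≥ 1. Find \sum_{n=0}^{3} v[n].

75

v[1] = 2*5 = 10
v[2] = 2*10 = 20
v[3] = 2*20 = 40
Sum = 5 + 10 + 20 + 40 = 75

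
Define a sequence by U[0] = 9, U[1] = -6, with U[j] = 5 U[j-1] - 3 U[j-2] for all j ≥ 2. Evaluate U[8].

U[2] = 5(-6) - 3(9) = -57
U[3] = 5(-57) - 3(-6) = -267
U[4] = 5(-267) - 3(-57) = -1164
U[5] = 5(-1164) - 3(-267) = -5019
U[6] = 5(-5019) - 3(-1164) = -21603
U[7] = 5(-21603) - 3(-5019) = -92958
U[8] = 5(-92958) - 3(-21603) = -399981

-399981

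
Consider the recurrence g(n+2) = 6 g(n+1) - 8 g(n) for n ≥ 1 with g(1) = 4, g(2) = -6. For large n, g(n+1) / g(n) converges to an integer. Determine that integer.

4

The characteristic equation is r^2 - 6r + 8 = 0, which factors as (r - 4)(r - 2) = 0.
So the roots are 4 and 2. Since |4| > |2| and the coefficient of 4^n is non-zero, the ratio tends to 4.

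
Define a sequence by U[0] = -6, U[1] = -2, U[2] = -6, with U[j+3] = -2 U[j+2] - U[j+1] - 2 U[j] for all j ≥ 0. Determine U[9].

1222

U[3] = -2*(-6) - (-2) - 2*(-6) = 26
U[4] = -2*26 - (-6) - 2*(-2) = -42
U[5] = -2*(-42) - 26 - 2*(-6) = 70
U[6] = -2*70 - (-42) - 2*26 = -150
U[7] = -2*(-150) - 70 - 2*(-42) = 314
U[8] = -2*314 - (-150) - 2*70 = -618
U[9] = -2*(-618) - 314 - 2*(-150) = 1222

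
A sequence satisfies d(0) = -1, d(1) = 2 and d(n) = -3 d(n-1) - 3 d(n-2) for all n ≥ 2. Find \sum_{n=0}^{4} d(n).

d(2) = -3(2) - 3(-1) = -3
d(3) = -3(-3) - 3(2) = 3
d(4) = -3(3) - 3(-3) = 0
Sum = (-1) + 2 + (-3) + 3 + 0 = 1

1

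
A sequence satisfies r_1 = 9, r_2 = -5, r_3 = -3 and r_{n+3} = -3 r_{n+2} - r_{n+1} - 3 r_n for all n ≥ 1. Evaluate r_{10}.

-11813

r_4 = -3·(-3) - (-5) - 3·9 = -13
r_5 = -3·(-13) - (-3) - 3·(-5) = 57
r_6 = -3·57 - (-13) - 3·(-3) = -149
r_7 = -3·(-149) - 57 - 3·(-13) = 429
r_8 = -3·429 - (-149) - 3·57 = -1309
r_9 = -3·(-1309) - 429 - 3·(-149) = 3945
r_{10} = -3·3945 - (-1309) - 3·429 = -11813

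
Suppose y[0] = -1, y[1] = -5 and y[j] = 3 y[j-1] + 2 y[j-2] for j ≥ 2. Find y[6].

-2753

y[2] = 3*(-5) + 2*(-1) = -17
y[3] = 3*(-17) + 2*(-5) = -61
y[4] = 3*(-61) + 2*(-17) = -217
y[5] = 3*(-217) + 2*(-61) = -773
y[6] = 3*(-773) + 2*(-217) = -2753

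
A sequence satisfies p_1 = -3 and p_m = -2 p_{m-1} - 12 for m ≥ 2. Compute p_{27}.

67108860

The fixed point is -12/(1 + 2) = -4, so p_m + 4 = -2(p_{m-1} + 4).
Hence p_m = 1·(-2)^{m-1} - 4.
p_{27} = 1·(-2)^{26} - 4 = 1·67108864 - 4 = 67108860.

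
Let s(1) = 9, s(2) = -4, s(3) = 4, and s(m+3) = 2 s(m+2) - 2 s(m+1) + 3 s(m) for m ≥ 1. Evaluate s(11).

s(4) = 2·4 - 2·(-4) + 3·9 = 43
s(5) = 2·43 - 2·4 + 3·(-4) = 66
s(6) = 2·66 - 2·43 + 3·4 = 58
s(7) = 2·58 - 2·66 + 3·43 = 113
s(8) = 2·113 - 2·58 + 3·66 = 308
s(9) = 2·308 - 2·113 + 3·58 = 564
s(10) = 2·564 - 2·308 + 3·113 = 851
s(11) = 2·851 - 2·564 + 3·308 = 1498

1498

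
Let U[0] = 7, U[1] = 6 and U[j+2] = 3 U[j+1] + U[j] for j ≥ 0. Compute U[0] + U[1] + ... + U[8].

U[2] = 3*6 + 7 = 25
U[3] = 3*25 + 6 = 81
U[4] = 3*81 + 25 = 268
U[5] = 3*268 + 81 = 885
U[6] = 3*885 + 268 = 2923
U[7] = 3*2923 + 885 = 9654
U[8] = 3*9654 + 2923 = 31885
Sum = 7 + 6 + 25 + 81 + 268 + 885 + 2923 + 9654 + 31885 = 45734

45734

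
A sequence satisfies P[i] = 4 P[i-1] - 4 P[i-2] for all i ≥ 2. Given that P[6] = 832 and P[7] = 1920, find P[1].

6

Rearranging, P[i-2] = (P[i] - 4 P[i-1]) / -4.
P[5] = (1920 - 4(832)) / -4 = -1408/-4 = 352
P[4] = (832 - 4(352)) / -4 = -576/-4 = 144
P[3] = (352 - 4(144)) / -4 = -224/-4 = 56
P[2] = (144 - 4(56)) / -4 = -80/-4 = 20
P[1] = (56 - 4(20)) / -4 = -24/-4 = 6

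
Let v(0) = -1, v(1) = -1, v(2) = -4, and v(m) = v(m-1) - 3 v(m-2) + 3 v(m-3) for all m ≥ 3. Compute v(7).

v(3) = (-4) - 3·(-1) + 3·(-1) = -4
v(4) = (-4) - 3·(-4) + 3·(-1) = 5
v(5) = 5 - 3·(-4) + 3·(-4) = 5
v(6) = 5 - 3·5 + 3·(-4) = -22
v(7) = (-22) - 3·5 + 3·5 = -22

-22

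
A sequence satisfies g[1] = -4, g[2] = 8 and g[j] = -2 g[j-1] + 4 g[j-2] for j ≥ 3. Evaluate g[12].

g[3] = -2·8 + 4·(-4) = -32
g[4] = -2·(-32) + 4·8 = 96
g[5] = -2·96 + 4·(-32) = -320
g[6] = -2·(-320) + 4·96 = 1024
g[7] = -2·1024 + 4·(-320) = -3328
g[8] = -2·(-3328) + 4·1024 = 10752
g[9] = -2·10752 + 4·(-3328) = -34816
g[10] = -2·(-34816) + 4·10752 = 112640
g[11] = -2·112640 + 4·(-34816) = -364544
g[12] = -2·(-364544) + 4·112640 = 1179648

1179648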